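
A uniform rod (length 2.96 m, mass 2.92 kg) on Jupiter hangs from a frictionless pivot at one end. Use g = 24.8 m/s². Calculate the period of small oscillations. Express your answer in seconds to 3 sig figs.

1.77 s

For a physical pendulum T = 2π√(I/(mgd)), with d = 1.480 m from pivot to centre of mass.
I_cm = mL²/12 = 2.92 × 2.96²/12 = 2.132 kg·m²; I = I_cm + md² = 2.132 + 2.92 × 1.480² = 8.528 kg·m².
T = 2π√(8.528/(2.92 × 24.8 × 1.480)) = 1.77 s.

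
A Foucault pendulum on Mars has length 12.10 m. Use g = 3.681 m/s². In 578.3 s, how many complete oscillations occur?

T = 2π√(L/g) = 2π√(12.10/3.681) = 11.392 s.
Number of complete oscillations = ⌊578.3/11.392⌋ = ⌊50.765⌋ = 50.

50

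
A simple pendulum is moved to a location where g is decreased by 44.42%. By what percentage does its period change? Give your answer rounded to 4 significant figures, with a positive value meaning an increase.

T ∝ 1/√g, so T'/T = 1/√(0.55580) = 1.3413.
Percentage change in T = (1.3413 − 1) × 100% = 34.13%.

34.13%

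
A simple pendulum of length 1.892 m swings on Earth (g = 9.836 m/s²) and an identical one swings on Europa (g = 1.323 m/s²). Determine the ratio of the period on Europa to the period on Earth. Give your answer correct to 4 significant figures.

2.727

T ∝ 1/√g, so T₂/T₁ = √(g₁/g₂) = √(9.836/1.323) = 2.727.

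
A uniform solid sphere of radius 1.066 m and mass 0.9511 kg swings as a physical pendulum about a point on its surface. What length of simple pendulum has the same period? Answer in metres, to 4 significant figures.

The equivalent simple-pendulum length is L_eq = I/(md), where I is about the pivot and d = 1.0660 m.
I_cm = (2/5)mR² = 0.43232 kg·m², so I = I_cm + md² = 0.43232 + 1.0808 = 1.5131 kg·m².
L_eq = 1.5131/(0.9511 × 1.0660) = 1.492 m.

1.492 m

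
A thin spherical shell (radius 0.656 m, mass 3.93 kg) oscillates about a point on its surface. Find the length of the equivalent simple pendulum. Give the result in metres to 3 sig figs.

The equivalent simple-pendulum length is L_eq = I/(md), where I is about the pivot and d = 0.6560 m.
I_cm = (2/3)mR² = 1.127 kg·m², so I = I_cm + md² = 1.127 + 1.691 = 2.819 kg·m².
L_eq = 2.819/(3.93 × 0.6560) = 1.09 m.

1.09 m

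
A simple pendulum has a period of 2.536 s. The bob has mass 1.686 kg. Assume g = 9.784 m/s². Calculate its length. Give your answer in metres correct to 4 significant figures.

1.594 m

From T = 2π√(L/g), L = gT²/(4π²) = 9.784 × 2.5360²/(4π²) = 1.594 m.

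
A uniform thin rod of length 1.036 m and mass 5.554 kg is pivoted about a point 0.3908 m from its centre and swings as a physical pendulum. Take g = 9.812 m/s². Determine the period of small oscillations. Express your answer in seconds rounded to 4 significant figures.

1.579 s

For a physical pendulum T = 2π√(I/(mgd)), with d = 0.39080 m from pivot to centre of mass.
I_cm = mL²/12 = 5.554 × 1.036²/12 = 0.49676 kg·m²; I = I_cm + md² = 0.49676 + 5.554 × 0.39080² = 1.3450 kg·m².
T = 2π√(1.3450/(5.554 × 9.812 × 0.39080)) = 1.579 s.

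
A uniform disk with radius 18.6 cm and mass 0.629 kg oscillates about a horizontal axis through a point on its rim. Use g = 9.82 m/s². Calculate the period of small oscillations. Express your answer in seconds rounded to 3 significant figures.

1.06 s

I_cm = ½mr² = 0.01088 kg·m². The pivot is at distance d = 0.186 m from the centre of mass.
By the parallel-axis theorem, I = I_cm + md² = 0.01088 + 0.02176 = 0.03264 kg·m².
T = 2π√(I/(mgd)) = 2π√(0.03264/(0.629 × 9.82 × 0.186)) = 1.06 s.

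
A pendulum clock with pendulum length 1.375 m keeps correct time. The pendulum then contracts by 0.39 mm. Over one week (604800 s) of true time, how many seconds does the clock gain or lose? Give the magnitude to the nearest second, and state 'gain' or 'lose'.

T ∝ √L, so T'/T = √(1.37461/1.375) = 0.999858.
In 604800 s of true time the clock registers 604800/0.999858 = 604885.8 s, so it gains 86 s.

gain 86 s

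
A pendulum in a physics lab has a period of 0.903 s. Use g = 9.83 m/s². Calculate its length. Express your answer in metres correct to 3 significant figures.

0.203 m

From T = 2π√(L/g), L = gT²/(4π²) = 9.83 × 0.9030²/(4π²) = 0.203 m.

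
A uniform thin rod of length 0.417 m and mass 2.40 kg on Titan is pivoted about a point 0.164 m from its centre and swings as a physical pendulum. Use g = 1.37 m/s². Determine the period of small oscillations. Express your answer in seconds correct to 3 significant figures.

2.70 s

For a physical pendulum T = 2π√(I/(mgd)), with d = 0.1640 m from pivot to centre of mass.
I_cm = mL²/12 = 2.40 × 0.417²/12 = 0.03478 kg·m²; I = I_cm + md² = 0.03478 + 2.40 × 0.1640² = 0.09933 kg·m².
T = 2π√(0.09933/(2.40 × 1.37 × 0.1640)) = 2.70 s.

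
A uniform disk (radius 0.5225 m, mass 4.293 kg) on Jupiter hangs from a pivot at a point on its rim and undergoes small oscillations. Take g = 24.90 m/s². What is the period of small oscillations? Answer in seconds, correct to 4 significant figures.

I_cm = ½mr² = 0.58601 kg·m². The pivot is at distance d = 0.5225 m from the centre of mass.
By the parallel-axis theorem, I = I_cm + md² = 0.58601 + 1.1720 = 1.7580 kg·m².
T = 2π√(I/(mgd)) = 2π√(1.7580/(4.293 × 24.90 × 0.5225)) = 1.115 s.

1.115 s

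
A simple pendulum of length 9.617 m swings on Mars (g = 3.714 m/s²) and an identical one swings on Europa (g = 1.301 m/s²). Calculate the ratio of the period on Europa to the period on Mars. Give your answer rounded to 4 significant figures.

T ∝ 1/√g, so T₂/T₁ = √(g₁/g₂) = √(3.714/1.301) = 1.690.

1.690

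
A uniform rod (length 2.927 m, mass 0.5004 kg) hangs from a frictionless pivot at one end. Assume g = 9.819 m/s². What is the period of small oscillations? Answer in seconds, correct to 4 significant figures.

For a physical pendulum T = 2π√(I/(mgd)), with d = 1.4635 m from pivot to centre of mass.
I_cm = mL²/12 = 0.5004 × 2.927²/12 = 0.35726 kg·m²; I = I_cm + md² = 0.35726 + 0.5004 × 1.4635² = 1.4290 kg·m².
T = 2π√(1.4290/(0.5004 × 9.819 × 1.4635)) = 2.801 s.

2.801 s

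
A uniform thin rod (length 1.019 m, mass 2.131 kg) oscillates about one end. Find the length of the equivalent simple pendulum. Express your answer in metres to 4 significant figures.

0.6793 m

The equivalent simple-pendulum length is L_eq = I/(md), where I is about the pivot and d = 0.50950 m.
I_cm = (1/12)mL² = 0.18440 kg·m², so I = I_cm + md² = 0.18440 + 0.55319 = 0.73758 kg·m².
L_eq = 0.73758/(2.131 × 0.50950) = 0.6793 m.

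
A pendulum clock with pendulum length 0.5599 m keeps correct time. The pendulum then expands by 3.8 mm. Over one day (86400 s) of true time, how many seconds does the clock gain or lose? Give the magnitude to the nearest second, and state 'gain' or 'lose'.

lose 292 s

T ∝ √L, so T'/T = √(0.56370/0.5599) = 1.00339.
In 86400 s of true time the clock registers 86400/1.00339 = 86108.3 s, so it loses 292 s.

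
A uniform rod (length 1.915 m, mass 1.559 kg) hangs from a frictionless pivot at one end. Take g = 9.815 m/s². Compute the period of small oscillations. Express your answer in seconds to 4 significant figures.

2.266 s

For a physical pendulum T = 2π√(I/(mgd)), with d = 0.95750 m from pivot to centre of mass.
I_cm = mL²/12 = 1.559 × 1.915²/12 = 0.47643 kg·m²; I = I_cm + md² = 0.47643 + 1.559 × 0.95750² = 1.9057 kg·m².
T = 2π√(1.9057/(1.559 × 9.815 × 0.95750)) = 2.266 s.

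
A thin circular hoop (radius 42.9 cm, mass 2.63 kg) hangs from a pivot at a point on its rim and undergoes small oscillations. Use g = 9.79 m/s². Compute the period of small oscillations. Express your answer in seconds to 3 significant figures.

1.86 s

I_cm = mr² = 0.4840 kg·m². The pivot is at distance d = 0.429 m from the centre of mass.
By the parallel-axis theorem, I = I_cm + md² = 0.4840 + 0.4840 = 0.9681 kg·m².
T = 2π√(I/(mgd)) = 2π√(0.9681/(2.63 × 9.79 × 0.429)) = 1.86 s.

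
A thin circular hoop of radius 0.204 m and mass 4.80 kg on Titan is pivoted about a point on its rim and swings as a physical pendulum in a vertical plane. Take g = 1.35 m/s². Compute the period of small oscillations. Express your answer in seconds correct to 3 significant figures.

I_cm = mr² = 0.1998 kg·m². The pivot is at distance d = 0.204 m from the centre of mass.
By the parallel-axis theorem, I = I_cm + md² = 0.1998 + 0.1998 = 0.3995 kg·m².
T = 2π√(I/(mgd)) = 2π√(0.3995/(4.80 × 1.35 × 0.204)) = 3.45 s.

3.45 s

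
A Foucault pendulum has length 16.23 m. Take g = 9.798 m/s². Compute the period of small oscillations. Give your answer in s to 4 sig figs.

8.087 s

T = 2π√(L/g) = 2π√(16.23/9.798) = 2π × 1.2870 = 8.087 s.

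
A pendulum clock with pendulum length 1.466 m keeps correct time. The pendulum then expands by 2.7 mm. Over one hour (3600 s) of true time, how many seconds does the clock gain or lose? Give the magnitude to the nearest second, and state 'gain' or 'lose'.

T ∝ √L, so T'/T = √(1.46870/1.466) = 1.00092.
In 3600 s of true time the clock registers 3600/1.00092 = 3596.7 s, so it loses 3 s.

lose 3 s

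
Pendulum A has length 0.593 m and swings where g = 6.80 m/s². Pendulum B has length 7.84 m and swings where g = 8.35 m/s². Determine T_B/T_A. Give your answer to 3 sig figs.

3.28

T = 2π√(L/g), so T_B/T_A = √((L_B/g_B)/(L_A/g_A)) = √((7.84/8.35)/(0.593/6.80)) = 3.28.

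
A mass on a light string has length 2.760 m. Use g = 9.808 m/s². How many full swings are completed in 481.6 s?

T = 2π√(L/g) = 2π√(2.760/9.808) = 3.3331 s.
Number of complete oscillations = ⌊481.6/3.3331⌋ = ⌊144.49⌋ = 144.

144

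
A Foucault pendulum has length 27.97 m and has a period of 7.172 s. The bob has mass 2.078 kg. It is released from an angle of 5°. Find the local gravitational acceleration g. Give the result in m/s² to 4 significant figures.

21.47 m/s²

From T = 2π√(L/g), g = 4π²L/T² = 4π² × 27.97/7.1720² = 21.47 m/s².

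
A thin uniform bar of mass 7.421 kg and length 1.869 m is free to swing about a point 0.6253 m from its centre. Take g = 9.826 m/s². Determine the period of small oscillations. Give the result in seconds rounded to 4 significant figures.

2.093 s

For a physical pendulum T = 2π√(I/(mgd)), with d = 0.62530 m from pivot to centre of mass.
I_cm = mL²/12 = 7.421 × 1.869²/12 = 2.1602 kg·m²; I = I_cm + md² = 2.1602 + 7.421 × 0.62530² = 5.0618 kg·m².
T = 2π√(5.0618/(7.421 × 9.826 × 0.62530)) = 2.093 s.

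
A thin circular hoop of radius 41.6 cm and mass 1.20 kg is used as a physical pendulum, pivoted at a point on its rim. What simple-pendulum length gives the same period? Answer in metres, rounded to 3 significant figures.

The equivalent simple-pendulum length is L_eq = I/(md), where I is about the pivot and d = 0.4160 m.
I_cm = mR² = 0.2077 kg·m², so I = I_cm + md² = 0.2077 + 0.2077 = 0.4153 kg·m².
L_eq = 0.4153/(1.20 × 0.4160) = 0.832 m.

0.832 m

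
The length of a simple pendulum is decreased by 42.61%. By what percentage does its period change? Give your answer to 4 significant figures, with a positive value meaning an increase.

T ∝ √L, so T'/T = √(0.57390) = 0.75756.
Percentage change in T = (0.75756 − 1) × 100% = -24.24%.

-24.24%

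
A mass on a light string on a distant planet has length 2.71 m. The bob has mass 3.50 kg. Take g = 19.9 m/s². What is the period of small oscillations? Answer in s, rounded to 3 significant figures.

T = 2π√(L/g) = 2π√(2.71/19.9) = 2π × 0.3690 = 2.32 s.

2.32 s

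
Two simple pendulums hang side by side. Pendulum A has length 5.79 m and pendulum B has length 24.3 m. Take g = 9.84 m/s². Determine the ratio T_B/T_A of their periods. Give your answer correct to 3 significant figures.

2.05

T ∝ √L, so T_B/T_A = √(L_B/L_A) = √(24.3/5.79) = 2.05.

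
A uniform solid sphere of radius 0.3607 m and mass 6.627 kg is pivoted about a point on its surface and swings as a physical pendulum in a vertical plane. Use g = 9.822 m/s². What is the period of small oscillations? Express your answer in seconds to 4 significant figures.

1.425 s

I_cm = (2/5)mr² = 0.34488 kg·m². The pivot is at distance d = 0.3607 m from the centre of mass.
By the parallel-axis theorem, I = I_cm + md² = 0.34488 + 0.86220 = 1.2071 kg·m².
T = 2π√(I/(mgd)) = 2π√(1.2071/(6.627 × 9.822 × 0.3607)) = 1.425 s.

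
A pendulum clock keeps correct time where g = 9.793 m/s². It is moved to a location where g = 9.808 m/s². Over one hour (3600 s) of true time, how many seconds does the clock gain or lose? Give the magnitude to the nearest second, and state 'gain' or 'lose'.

gain 3 s

The clock's period scales as T ∝ 1/√g, so T'/T = √(9.793/9.808) = 0.999235.
In 3600 s of true time the clock registers 3600/0.999235 = 3602.8 s, so it gains 3 s.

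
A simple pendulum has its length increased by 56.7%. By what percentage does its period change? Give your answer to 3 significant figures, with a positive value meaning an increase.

T ∝ √L, so T'/T = √(1.567) = 1.252.
Percentage change in T = (1.252 − 1) × 100% = 25.2%.

25.2%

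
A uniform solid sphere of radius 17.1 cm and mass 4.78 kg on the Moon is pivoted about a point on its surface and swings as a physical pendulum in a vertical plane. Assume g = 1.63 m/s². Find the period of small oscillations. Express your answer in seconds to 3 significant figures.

I_cm = (2/5)mr² = 0.05591 kg·m². The pivot is at distance d = 0.171 m from the centre of mass.
By the parallel-axis theorem, I = I_cm + md² = 0.05591 + 0.1398 = 0.1957 kg·m².
T = 2π√(I/(mgd)) = 2π√(0.1957/(4.78 × 1.63 × 0.171)) = 2.41 s.

2.41 s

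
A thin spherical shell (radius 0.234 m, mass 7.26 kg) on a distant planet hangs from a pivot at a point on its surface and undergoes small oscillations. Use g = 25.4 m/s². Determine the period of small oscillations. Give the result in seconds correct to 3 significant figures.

0.779 s

I_cm = (2/3)mr² = 0.2650 kg·m². The pivot is at distance d = 0.234 m from the centre of mass.
By the parallel-axis theorem, I = I_cm + md² = 0.2650 + 0.3975 = 0.6625 kg·m².
T = 2π√(I/(mgd)) = 2π√(0.6625/(7.26 × 25.4 × 0.234)) = 0.779 s.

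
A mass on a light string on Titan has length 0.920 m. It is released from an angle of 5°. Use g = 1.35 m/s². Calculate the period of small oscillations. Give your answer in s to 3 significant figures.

T = 2π√(L/g) = 2π√(0.920/1.35) = 2π × 0.8255 = 5.19 s.

5.19 s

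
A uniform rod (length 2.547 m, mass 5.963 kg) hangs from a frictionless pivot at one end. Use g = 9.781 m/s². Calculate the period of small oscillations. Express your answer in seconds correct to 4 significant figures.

For a physical pendulum T = 2π√(I/(mgd)), with d = 1.2735 m from pivot to centre of mass.
I_cm = mL²/12 = 5.963 × 2.547²/12 = 3.2236 kg·m²; I = I_cm + md² = 3.2236 + 5.963 × 1.2735² = 12.894 kg·m².
T = 2π√(12.894/(5.963 × 9.781 × 1.2735)) = 2.618 s.

2.618 s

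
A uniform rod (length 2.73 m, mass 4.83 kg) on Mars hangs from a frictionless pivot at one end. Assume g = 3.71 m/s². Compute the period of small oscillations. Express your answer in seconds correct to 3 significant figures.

For a physical pendulum T = 2π√(I/(mgd)), with d = 1.365 m from pivot to centre of mass.
I_cm = mL²/12 = 4.83 × 2.73²/12 = 3.000 kg·m²; I = I_cm + md² = 3.000 + 4.83 × 1.365² = 12.00 kg·m².
T = 2π√(12.00/(4.83 × 3.71 × 1.365)) = 4.40 s.

4.40 s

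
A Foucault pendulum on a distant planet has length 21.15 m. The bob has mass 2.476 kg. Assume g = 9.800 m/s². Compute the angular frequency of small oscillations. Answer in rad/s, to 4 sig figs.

ω = √(g/L) = √(9.800/21.15) = 0.6807 rad/s.

0.6807 rad/s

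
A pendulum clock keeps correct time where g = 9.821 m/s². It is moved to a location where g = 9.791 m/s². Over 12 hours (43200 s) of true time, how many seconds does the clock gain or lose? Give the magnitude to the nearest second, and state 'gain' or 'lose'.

lose 66 s

The clock's period scales as T ∝ 1/√g, so T'/T = √(9.821/9.791) = 1.00153.
In 43200 s of true time the clock registers 43200/1.00153 = 43134.0 s, so it loses 66 s.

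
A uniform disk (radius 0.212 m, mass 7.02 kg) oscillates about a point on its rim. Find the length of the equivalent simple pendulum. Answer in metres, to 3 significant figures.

0.318 m

The equivalent simple-pendulum length is L_eq = I/(md), where I is about the pivot and d = 0.2120 m.
I_cm = ½mR² = 0.1578 kg·m², so I = I_cm + md² = 0.1578 + 0.3155 = 0.4733 kg·m².
L_eq = 0.4733/(7.02 × 0.2120) = 0.318 m.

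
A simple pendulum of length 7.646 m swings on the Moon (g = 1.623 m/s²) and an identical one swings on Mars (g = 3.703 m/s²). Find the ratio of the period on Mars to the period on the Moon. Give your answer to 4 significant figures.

0.6620

T ∝ 1/√g, so T₂/T₁ = √(g₁/g₂) = √(1.623/3.703) = 0.6620.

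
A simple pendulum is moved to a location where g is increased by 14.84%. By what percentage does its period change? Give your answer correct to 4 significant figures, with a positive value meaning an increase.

-6.685%

T ∝ 1/√g, so T'/T = 1/√(1.1484) = 0.93315.
Percentage change in T = (0.93315 − 1) × 100% = -6.685%.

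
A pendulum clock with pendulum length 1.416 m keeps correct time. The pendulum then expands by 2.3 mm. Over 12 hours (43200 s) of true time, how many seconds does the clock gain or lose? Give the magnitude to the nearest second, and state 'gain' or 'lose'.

lose 35 s

T ∝ √L, so T'/T = √(1.41830/1.416) = 1.00081.
In 43200 s of true time the clock registers 43200/1.00081 = 43165.0 s, so it loses 35 s.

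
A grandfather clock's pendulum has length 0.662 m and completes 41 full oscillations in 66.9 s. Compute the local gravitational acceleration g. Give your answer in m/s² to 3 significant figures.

9.82 m/s²

T = 66.9/41 = 1.632 s.
From T = 2π√(L/g), g = 4π²L/T² = 4π² × 0.662/1.632² = 9.82 m/s².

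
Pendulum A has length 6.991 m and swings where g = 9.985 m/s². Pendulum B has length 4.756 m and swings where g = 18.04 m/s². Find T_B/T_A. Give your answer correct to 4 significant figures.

T = 2π√(L/g), so T_B/T_A = √((L_B/g_B)/(L_A/g_A)) = √((4.756/18.04)/(6.991/9.985)) = 0.6136.

0.6136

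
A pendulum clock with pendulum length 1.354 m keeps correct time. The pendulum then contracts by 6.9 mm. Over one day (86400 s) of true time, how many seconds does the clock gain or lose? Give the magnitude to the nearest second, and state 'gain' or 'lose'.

T ∝ √L, so T'/T = √(1.34710/1.354) = 0.997449.
In 86400 s of true time the clock registers 86400/0.997449 = 86621.0 s, so it gains 221 s.

gain 221 s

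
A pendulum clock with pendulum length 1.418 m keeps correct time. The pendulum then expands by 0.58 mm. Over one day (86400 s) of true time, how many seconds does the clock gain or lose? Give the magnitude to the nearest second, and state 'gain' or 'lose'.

lose 18 s

T ∝ √L, so T'/T = √(1.41858/1.418) = 1.00020.
In 86400 s of true time the clock registers 86400/1.00020 = 86382.3 s, so it loses 18 s.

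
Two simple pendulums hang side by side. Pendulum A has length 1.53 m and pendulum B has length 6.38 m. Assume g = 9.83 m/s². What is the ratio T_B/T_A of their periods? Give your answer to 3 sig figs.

T ∝ √L, so T_B/T_A = √(L_B/L_A) = √(6.38/1.53) = 2.04.

2.04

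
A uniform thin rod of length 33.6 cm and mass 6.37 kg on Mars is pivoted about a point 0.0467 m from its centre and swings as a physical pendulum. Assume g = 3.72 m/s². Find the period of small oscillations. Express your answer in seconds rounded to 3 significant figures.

For a physical pendulum T = 2π√(I/(mgd)), with d = 0.04670 m from pivot to centre of mass.
I_cm = mL²/12 = 6.37 × 0.336²/12 = 0.05993 kg·m²; I = I_cm + md² = 0.05993 + 6.37 × 0.04670² = 0.07382 kg·m².
T = 2π√(0.07382/(6.37 × 3.72 × 0.04670)) = 1.62 s.

1.62 s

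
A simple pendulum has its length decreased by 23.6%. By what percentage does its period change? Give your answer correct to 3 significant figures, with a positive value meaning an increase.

T ∝ √L, so T'/T = √(0.7640) = 0.8741.
Percentage change in T = (0.8741 − 1) × 100% = -12.6%.

-12.6%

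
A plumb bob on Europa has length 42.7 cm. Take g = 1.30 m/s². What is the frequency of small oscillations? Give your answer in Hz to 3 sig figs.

0.278 Hz

T = 2π√(L/g) = 2π√(0.427/1.30) = 3.601 s, so f = 1/T = 0.278 Hz.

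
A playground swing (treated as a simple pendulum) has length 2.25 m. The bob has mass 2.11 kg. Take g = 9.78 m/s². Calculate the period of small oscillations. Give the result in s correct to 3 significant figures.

T = 2π√(L/g) = 2π√(2.25/9.78) = 2π × 0.4796 = 3.01 s.

3.01 s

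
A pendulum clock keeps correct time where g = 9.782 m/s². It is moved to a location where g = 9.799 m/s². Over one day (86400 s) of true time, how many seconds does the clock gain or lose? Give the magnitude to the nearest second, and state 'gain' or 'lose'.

The clock's period scales as T ∝ 1/√g, so T'/T = √(9.782/9.799) = 0.999132.
In 86400 s of true time the clock registers 86400/0.999132 = 86475.0 s, so it gains 75 s.

gain 75 s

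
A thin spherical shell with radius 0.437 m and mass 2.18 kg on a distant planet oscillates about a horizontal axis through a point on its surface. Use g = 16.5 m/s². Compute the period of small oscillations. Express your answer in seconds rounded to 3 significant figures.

1.32 s

I_cm = (2/3)mr² = 0.2775 kg·m². The pivot is at distance d = 0.437 m from the centre of mass.
By the parallel-axis theorem, I = I_cm + md² = 0.2775 + 0.4163 = 0.6939 kg·m².
T = 2π√(I/(mgd)) = 2π√(0.6939/(2.18 × 16.5 × 0.437)) = 1.32 s.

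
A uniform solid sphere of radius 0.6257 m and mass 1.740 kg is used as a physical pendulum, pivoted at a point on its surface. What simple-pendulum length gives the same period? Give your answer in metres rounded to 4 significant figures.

0.8760 m

The equivalent simple-pendulum length is L_eq = I/(md), where I is about the pivot and d = 0.62570 m.
I_cm = (2/5)mR² = 0.27248 kg·m², so I = I_cm + md² = 0.27248 + 0.68121 = 0.95370 kg·m².
L_eq = 0.95370/(1.740 × 0.62570) = 0.8760 m.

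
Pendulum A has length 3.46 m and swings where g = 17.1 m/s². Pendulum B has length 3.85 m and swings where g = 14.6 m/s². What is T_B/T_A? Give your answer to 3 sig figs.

1.14

T = 2π√(L/g), so T_B/T_A = √((L_B/g_B)/(L_A/g_A)) = √((3.85/14.6)/(3.46/17.1)) = 1.14.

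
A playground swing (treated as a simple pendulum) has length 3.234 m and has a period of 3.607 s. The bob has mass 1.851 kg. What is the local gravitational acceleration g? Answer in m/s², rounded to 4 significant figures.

9.813 m/s²

From T = 2π√(L/g), g = 4π²L/T² = 4π² × 3.234/3.6070² = 9.813 m/s².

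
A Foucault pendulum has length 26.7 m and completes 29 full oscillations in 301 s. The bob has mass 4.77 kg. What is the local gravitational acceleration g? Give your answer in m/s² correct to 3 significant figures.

T = 301/29 = 10.38 s.
From T = 2π√(L/g), g = 4π²L/T² = 4π² × 26.7/10.38² = 9.78 m/s².

9.78 m/s²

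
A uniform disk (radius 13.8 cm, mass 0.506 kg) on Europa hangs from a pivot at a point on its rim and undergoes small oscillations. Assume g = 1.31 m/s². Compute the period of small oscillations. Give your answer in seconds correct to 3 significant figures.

I_cm = ½mr² = 0.004818 kg·m². The pivot is at distance d = 0.138 m from the centre of mass.
By the parallel-axis theorem, I = I_cm + md² = 0.004818 + 0.009636 = 0.01445 kg·m².
T = 2π√(I/(mgd)) = 2π√(0.01445/(0.506 × 1.31 × 0.138)) = 2.50 s.

2.50 s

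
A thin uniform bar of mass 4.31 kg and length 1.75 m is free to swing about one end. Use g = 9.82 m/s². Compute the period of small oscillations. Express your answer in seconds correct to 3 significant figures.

For a physical pendulum T = 2π√(I/(mgd)), with d = 0.8750 m from pivot to centre of mass.
I_cm = mL²/12 = 4.31 × 1.75²/12 = 1.100 kg·m²; I = I_cm + md² = 1.100 + 4.31 × 0.8750² = 4.400 kg·m².
T = 2π√(4.400/(4.31 × 9.82 × 0.8750)) = 2.17 s.

2.17 s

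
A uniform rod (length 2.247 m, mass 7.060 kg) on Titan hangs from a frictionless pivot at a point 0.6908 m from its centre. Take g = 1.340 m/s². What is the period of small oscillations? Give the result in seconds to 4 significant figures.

For a physical pendulum T = 2π√(I/(mgd)), with d = 0.69080 m from pivot to centre of mass.
I_cm = mL²/12 = 7.060 × 2.247²/12 = 2.9705 kg·m²; I = I_cm + md² = 2.9705 + 7.060 × 0.69080² = 6.3396 kg·m².
T = 2π√(6.3396/(7.060 × 1.340 × 0.69080)) = 6.188 s.

6.188 s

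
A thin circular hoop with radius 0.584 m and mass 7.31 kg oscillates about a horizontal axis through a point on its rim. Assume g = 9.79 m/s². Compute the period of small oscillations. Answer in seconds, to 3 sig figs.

I_cm = mr² = 2.493 kg·m². The pivot is at distance d = 0.584 m from the centre of mass.
By the parallel-axis theorem, I = I_cm + md² = 2.493 + 2.493 = 4.986 kg·m².
T = 2π√(I/(mgd)) = 2π√(4.986/(7.31 × 9.79 × 0.584)) = 2.17 s.

2.17 s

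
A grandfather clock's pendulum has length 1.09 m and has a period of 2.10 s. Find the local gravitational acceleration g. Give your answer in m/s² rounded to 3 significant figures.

From T = 2π√(L/g), g = 4π²L/T² = 4π² × 1.09/2.100² = 9.76 m/s².

9.76 m/s²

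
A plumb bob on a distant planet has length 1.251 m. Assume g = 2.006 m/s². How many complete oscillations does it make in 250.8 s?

T = 2π√(L/g) = 2π√(1.251/2.006) = 4.9618 s.
Number of complete oscillations = ⌊250.8/4.9618⌋ = ⌊50.546⌋ = 50.

50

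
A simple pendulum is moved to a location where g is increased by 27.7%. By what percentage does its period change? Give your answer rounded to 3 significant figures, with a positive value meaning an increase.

T ∝ 1/√g, so T'/T = 1/√(1.277) = 0.8849.
Percentage change in T = (0.8849 − 1) × 100% = -11.5%.

-11.5%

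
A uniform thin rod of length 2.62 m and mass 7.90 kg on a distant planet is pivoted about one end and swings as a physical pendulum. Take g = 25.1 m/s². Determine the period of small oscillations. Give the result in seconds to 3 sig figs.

For a physical pendulum T = 2π√(I/(mgd)), with d = 1.310 m from pivot to centre of mass.
I_cm = mL²/12 = 7.90 × 2.62²/12 = 4.519 kg·m²; I = I_cm + md² = 4.519 + 7.90 × 1.310² = 18.08 kg·m².
T = 2π√(18.08/(7.90 × 25.1 × 1.310)) = 1.66 s.

1.66 s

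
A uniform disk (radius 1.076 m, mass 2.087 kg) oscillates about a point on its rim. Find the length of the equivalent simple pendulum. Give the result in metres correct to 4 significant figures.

1.614 m

The equivalent simple-pendulum length is L_eq = I/(md), where I is about the pivot and d = 1.0760 m.
I_cm = ½mR² = 1.2081 kg·m², so I = I_cm + md² = 1.2081 + 2.4163 = 3.6244 kg·m².
L_eq = 3.6244/(2.087 × 1.0760) = 1.614 m.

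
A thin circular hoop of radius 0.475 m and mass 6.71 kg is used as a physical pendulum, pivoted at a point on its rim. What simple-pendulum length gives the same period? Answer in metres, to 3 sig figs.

0.950 m

The equivalent simple-pendulum length is L_eq = I/(md), where I is about the pivot and d = 0.4750 m.
I_cm = mR² = 1.514 kg·m², so I = I_cm + md² = 1.514 + 1.514 = 3.028 kg·m².
L_eq = 3.028/(6.71 × 0.4750) = 0.950 m.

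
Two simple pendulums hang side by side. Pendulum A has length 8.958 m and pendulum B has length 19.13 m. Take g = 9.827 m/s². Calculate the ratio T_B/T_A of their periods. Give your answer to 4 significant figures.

T ∝ √L, so T_B/T_A = √(L_B/L_A) = √(19.13/8.958) = 1.461.

1.461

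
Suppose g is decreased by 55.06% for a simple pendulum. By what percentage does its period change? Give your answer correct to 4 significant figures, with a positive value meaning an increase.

T ∝ 1/√g, so T'/T = 1/√(0.44940) = 1.4917.
Percentage change in T = (1.4917 − 1) × 100% = 49.17%.

49.17%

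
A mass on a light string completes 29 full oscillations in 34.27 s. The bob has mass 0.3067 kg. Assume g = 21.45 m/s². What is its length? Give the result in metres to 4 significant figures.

0.7588 m

T = 34.27/29 = 1.1817 s.
From T = 2π√(L/g), L = gT²/(4π²) = 21.45 × 1.1817²/(4π²) = 0.7588 m.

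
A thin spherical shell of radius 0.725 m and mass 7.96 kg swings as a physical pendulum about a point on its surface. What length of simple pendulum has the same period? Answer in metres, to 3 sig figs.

1.21 m

The equivalent simple-pendulum length is L_eq = I/(md), where I is about the pivot and d = 0.7250 m.
I_cm = (2/3)mR² = 2.789 kg·m², so I = I_cm + md² = 2.789 + 4.184 = 6.973 kg·m².
L_eq = 6.973/(7.96 × 0.7250) = 1.21 m.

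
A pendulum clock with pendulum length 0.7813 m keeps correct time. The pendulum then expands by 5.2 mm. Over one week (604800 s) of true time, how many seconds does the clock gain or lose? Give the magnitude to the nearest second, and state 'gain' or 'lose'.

lose 2003 s

T ∝ √L, so T'/T = √(0.78650/0.7813) = 1.00332.
In 604800 s of true time the clock registers 604800/1.00332 = 602797.3 s, so it loses 2003 s.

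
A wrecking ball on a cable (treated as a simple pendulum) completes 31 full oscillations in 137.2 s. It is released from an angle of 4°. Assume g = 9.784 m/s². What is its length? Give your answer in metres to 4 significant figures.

4.854 m

T = 137.2/31 = 4.4258 s.
From T = 2π√(L/g), L = gT²/(4π²) = 9.784 × 4.4258²/(4π²) = 4.854 m.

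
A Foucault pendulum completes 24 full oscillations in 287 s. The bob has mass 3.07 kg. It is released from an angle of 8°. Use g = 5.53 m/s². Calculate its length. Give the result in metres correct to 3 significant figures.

20.0 m

T = 287/24 = 11.96 s.
From T = 2π√(L/g), L = gT²/(4π²) = 5.53 × 11.96²/(4π²) = 20.0 m.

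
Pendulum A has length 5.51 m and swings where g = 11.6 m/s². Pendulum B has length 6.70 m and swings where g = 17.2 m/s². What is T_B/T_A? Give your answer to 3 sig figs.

0.906

T = 2π√(L/g), so T_B/T_A = √((L_B/g_B)/(L_A/g_A)) = √((6.70/17.2)/(5.51/11.6)) = 0.906.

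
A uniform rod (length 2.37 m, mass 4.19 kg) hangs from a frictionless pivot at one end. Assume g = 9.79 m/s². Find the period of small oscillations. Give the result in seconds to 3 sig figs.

2.52 s

For a physical pendulum T = 2π√(I/(mgd)), with d = 1.185 m from pivot to centre of mass.
I_cm = mL²/12 = 4.19 × 2.37²/12 = 1.961 kg·m²; I = I_cm + md² = 1.961 + 4.19 × 1.185² = 7.845 kg·m².
T = 2π√(7.845/(4.19 × 9.79 × 1.185)) = 2.52 s.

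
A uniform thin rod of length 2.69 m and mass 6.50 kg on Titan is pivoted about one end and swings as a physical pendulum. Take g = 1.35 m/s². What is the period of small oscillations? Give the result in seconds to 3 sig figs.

For a physical pendulum T = 2π√(I/(mgd)), with d = 1.345 m from pivot to centre of mass.
I_cm = mL²/12 = 6.50 × 2.69²/12 = 3.920 kg·m²; I = I_cm + md² = 3.920 + 6.50 × 1.345² = 15.68 kg·m².
T = 2π√(15.68/(6.50 × 1.35 × 1.345)) = 7.24 s.

7.24 s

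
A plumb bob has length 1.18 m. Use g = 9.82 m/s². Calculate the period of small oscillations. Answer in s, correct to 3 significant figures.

2.18 s

T = 2π√(L/g) = 2π√(1.18/9.82) = 2π × 0.3466 = 2.18 s.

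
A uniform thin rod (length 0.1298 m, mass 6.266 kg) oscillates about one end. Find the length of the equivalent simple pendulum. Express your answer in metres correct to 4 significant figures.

0.08653 m

The equivalent simple-pendulum length is L_eq = I/(md), where I is about the pivot and d = 0.064900 m.
I_cm = (1/12)mL² = 0.0087975 kg·m², so I = I_cm + md² = 0.0087975 + 0.026392 = 0.035190 kg·m².
L_eq = 0.035190/(6.266 × 0.064900) = 0.08653 m.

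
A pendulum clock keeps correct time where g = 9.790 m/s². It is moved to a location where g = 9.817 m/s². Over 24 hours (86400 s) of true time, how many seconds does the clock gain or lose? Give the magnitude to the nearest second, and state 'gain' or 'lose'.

gain 119 s

The clock's period scales as T ∝ 1/√g, so T'/T = √(9.790/9.817) = 0.998624.
In 86400 s of true time the clock registers 86400/0.998624 = 86519.1 s, so it gains 119 s.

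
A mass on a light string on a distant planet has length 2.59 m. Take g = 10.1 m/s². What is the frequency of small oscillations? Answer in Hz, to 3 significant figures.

0.314 Hz

T = 2π√(L/g) = 2π√(2.59/10.1) = 3.182 s, so f = 1/T = 0.314 Hz.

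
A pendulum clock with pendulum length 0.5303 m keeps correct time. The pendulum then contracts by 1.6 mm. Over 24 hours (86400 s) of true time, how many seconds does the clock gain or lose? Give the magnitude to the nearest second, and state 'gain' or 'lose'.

gain 131 s

T ∝ √L, so T'/T = √(0.52870/0.5303) = 0.998490.
In 86400 s of true time the clock registers 86400/0.998490 = 86530.6 s, so it gains 131 s.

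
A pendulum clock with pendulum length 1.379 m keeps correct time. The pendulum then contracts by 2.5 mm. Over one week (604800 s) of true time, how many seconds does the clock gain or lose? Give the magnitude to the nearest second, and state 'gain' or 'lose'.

gain 549 s

T ∝ √L, so T'/T = √(1.37650/1.379) = 0.999093.
In 604800 s of true time the clock registers 604800/0.999093 = 605349.0 s, so it gains 549 s.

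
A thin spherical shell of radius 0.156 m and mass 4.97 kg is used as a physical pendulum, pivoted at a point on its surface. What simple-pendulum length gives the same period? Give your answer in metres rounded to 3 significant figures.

0.260 m

The equivalent simple-pendulum length is L_eq = I/(md), where I is about the pivot and d = 0.1560 m.
I_cm = (2/3)mR² = 0.08063 kg·m², so I = I_cm + md² = 0.08063 + 0.1209 = 0.2016 kg·m².
L_eq = 0.2016/(4.97 × 0.1560) = 0.260 m.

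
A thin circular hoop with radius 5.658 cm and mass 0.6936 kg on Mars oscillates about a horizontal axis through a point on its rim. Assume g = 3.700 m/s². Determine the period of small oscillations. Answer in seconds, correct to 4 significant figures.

I_cm = mr² = 0.0022204 kg·m². The pivot is at distance d = 0.05658 m from the centre of mass.
By the parallel-axis theorem, I = I_cm + md² = 0.0022204 + 0.0022204 = 0.0044408 kg·m².
T = 2π√(I/(mgd)) = 2π√(0.0044408/(0.6936 × 3.700 × 0.05658)) = 1.099 s.

1.099 s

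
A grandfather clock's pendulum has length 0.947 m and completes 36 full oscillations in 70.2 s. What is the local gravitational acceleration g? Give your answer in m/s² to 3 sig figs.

T = 70.2/36 = 1.950 s.
From T = 2π√(L/g), g = 4π²L/T² = 4π² × 0.947/1.950² = 9.83 m/s².

9.83 m/s²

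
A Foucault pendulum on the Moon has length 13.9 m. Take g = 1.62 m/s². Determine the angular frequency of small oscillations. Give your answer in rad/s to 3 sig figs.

0.341 rad/s

ω = √(g/L) = √(1.62/13.9) = 0.341 rad/s.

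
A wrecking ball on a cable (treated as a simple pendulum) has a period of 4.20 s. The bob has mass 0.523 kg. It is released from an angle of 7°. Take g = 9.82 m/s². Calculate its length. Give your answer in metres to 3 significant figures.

From T = 2π√(L/g), L = gT²/(4π²) = 9.82 × 4.200²/(4π²) = 4.39 m.

4.39 m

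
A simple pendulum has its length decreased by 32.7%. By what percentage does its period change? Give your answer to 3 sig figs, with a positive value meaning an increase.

T ∝ √L, so T'/T = √(0.6730) = 0.8204.
Percentage change in T = (0.8204 − 1) × 100% = -18.0%.

-18.0%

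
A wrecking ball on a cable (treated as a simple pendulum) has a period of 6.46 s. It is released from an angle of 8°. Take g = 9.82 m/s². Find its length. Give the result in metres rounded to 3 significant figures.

From T = 2π√(L/g), L = gT²/(4π²) = 9.82 × 6.460²/(4π²) = 10.4 m.

10.4 m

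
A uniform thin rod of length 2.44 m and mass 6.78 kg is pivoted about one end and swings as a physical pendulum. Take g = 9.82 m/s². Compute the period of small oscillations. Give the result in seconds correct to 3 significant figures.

2.56 s

For a physical pendulum T = 2π√(I/(mgd)), with d = 1.220 m from pivot to centre of mass.
I_cm = mL²/12 = 6.78 × 2.44²/12 = 3.364 kg·m²; I = I_cm + md² = 3.364 + 6.78 × 1.220² = 13.46 kg·m².
T = 2π√(13.46/(6.78 × 9.82 × 1.220)) = 2.56 s.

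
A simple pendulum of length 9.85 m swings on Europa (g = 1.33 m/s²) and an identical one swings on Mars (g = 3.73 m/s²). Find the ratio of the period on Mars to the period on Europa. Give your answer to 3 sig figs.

T ∝ 1/√g, so T₂/T₁ = √(g₁/g₂) = √(1.33/3.73) = 0.597.

0.597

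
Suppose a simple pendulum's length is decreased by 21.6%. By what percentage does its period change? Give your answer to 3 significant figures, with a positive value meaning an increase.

T ∝ √L, so T'/T = √(0.7840) = 0.8854.
Percentage change in T = (0.8854 − 1) × 100% = -11.5%.

-11.5%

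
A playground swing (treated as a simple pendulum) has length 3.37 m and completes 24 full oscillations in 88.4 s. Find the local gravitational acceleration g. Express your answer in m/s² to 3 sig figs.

9.81 m/s²

T = 88.4/24 = 3.683 s.
From T = 2π√(L/g), g = 4π²L/T² = 4π² × 3.37/3.683² = 9.81 m/s².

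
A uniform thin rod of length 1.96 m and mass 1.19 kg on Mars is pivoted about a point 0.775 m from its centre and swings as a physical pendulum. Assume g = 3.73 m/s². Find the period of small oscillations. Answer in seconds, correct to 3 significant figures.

For a physical pendulum T = 2π√(I/(mgd)), with d = 0.7750 m from pivot to centre of mass.
I_cm = mL²/12 = 1.19 × 1.96²/12 = 0.3810 kg·m²; I = I_cm + md² = 0.3810 + 1.19 × 0.7750² = 1.096 kg·m².
T = 2π√(1.096/(1.19 × 3.73 × 0.7750)) = 3.55 s.

3.55 s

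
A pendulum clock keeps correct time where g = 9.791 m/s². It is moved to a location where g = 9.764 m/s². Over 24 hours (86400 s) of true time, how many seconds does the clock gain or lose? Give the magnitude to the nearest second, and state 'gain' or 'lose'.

The clock's period scales as T ∝ 1/√g, so T'/T = √(9.791/9.764) = 1.00138.
In 86400 s of true time the clock registers 86400/1.00138 = 86280.8 s, so it loses 119 s.

lose 119 s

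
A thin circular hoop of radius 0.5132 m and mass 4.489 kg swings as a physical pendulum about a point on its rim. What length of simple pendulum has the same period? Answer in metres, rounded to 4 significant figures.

1.026 m

The equivalent simple-pendulum length is L_eq = I/(md), where I is about the pivot and d = 0.51320 m.
I_cm = mR² = 1.1823 kg·m², so I = I_cm + md² = 1.1823 + 1.1823 = 2.3646 kg·m².
L_eq = 2.3646/(4.489 × 0.51320) = 1.026 m.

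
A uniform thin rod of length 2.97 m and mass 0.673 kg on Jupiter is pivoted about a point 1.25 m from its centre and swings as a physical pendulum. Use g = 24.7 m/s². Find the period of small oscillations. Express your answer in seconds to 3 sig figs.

For a physical pendulum T = 2π√(I/(mgd)), with d = 1.250 m from pivot to centre of mass.
I_cm = mL²/12 = 0.673 × 2.97²/12 = 0.4947 kg·m²; I = I_cm + md² = 0.4947 + 0.673 × 1.250² = 1.546 kg·m².
T = 2π√(1.546/(0.673 × 24.7 × 1.250)) = 1.71 s.

1.71 s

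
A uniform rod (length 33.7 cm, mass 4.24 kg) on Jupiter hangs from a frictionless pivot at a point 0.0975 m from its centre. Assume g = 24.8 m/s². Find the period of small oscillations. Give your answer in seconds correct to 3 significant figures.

For a physical pendulum T = 2π√(I/(mgd)), with d = 0.09750 m from pivot to centre of mass.
I_cm = mL²/12 = 4.24 × 0.337²/12 = 0.04013 kg·m²; I = I_cm + md² = 0.04013 + 4.24 × 0.09750² = 0.08043 kg·m².
T = 2π√(0.08043/(4.24 × 24.8 × 0.09750)) = 0.557 s.

0.557 s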